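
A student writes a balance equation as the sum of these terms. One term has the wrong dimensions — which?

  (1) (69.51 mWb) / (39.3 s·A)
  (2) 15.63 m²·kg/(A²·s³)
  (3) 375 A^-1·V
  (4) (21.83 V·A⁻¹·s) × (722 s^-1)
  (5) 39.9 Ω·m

(5)

Reduce each to base SI dimensions:
  (1) [kg·m²·s⁻²·A⁻¹] / [s·A] = kg·m²·s⁻³·A⁻²
  (2) kg·m²·s⁻³·A⁻²
  (3) V·A⁻¹ = J·C⁻¹·A⁻¹ = kg·m²·s⁻³·A⁻²
  (4) [kg·m²·s⁻²·A⁻²] · [s⁻¹] = kg·m²·s⁻³·A⁻²
  (5) Ω·m = V·A⁻¹·m = kg·m³·s⁻³·A⁻²
All reduce to kg·m²·s⁻³·A⁻² except (5), which is kg·m³·s⁻³·A⁻².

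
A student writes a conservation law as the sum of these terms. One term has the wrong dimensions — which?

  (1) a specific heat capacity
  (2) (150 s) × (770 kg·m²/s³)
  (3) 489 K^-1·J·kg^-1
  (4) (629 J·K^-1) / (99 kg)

(2)

In SI base units:
  (1) [specific heat capacity] = m²·s⁻²·K⁻¹
  (2) [s] · [kg·m²·s⁻³] = kg·m²·s⁻²
  (3) J·kg⁻¹·K⁻¹ = N·m·kg⁻¹·K⁻¹ = m²·s⁻²·K⁻¹
  (4) [kg·m²·s⁻²·K⁻¹] / [kg] = m²·s⁻²·K⁻¹
All reduce to m²·s⁻²·K⁻¹ except (2), which is kg·m²·s⁻².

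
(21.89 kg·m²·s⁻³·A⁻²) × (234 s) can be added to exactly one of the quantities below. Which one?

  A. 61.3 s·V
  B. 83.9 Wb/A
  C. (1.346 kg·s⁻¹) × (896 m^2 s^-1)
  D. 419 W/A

Reference: [kg·m²·s⁻³·A⁻²] · [s] = kg·m²·s⁻²·A⁻².
Each option:
  A. V·s = J·C⁻¹·s = kg·m²·s⁻²·A⁻¹
  B. Wb·A⁻¹ = V·s·A⁻¹ = kg·m²·s⁻²·A⁻²  ← same
  C. [kg·s⁻¹] · [m²·s⁻¹] = kg·m²·s⁻²
  D. W·A⁻¹ = J·s⁻¹·A⁻¹ = kg·m²·s⁻³·A⁻¹
Only B. matches kg·m²·s⁻²·A⁻².

B.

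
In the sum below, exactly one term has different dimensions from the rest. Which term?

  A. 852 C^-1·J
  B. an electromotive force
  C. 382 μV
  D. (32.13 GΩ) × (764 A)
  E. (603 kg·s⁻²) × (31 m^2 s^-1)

E.

Dimensions:
  A. J·C⁻¹ = N·m·(s·A)⁻¹ = kg·m²·s⁻³·A⁻¹
  B. [electromotive force] = kg·m²·s⁻³·A⁻¹
  C. V = J·C⁻¹ = kg·m²·s⁻³·A⁻¹
  D. [kg·m²·s⁻³·A⁻²] · [A] = kg·m²·s⁻³·A⁻¹
  E. [kg·s⁻²] · [m²·s⁻¹] = kg·m²·s⁻³
All reduce to kg·m²·s⁻³·A⁻¹ except E., which is kg·m²·s⁻³.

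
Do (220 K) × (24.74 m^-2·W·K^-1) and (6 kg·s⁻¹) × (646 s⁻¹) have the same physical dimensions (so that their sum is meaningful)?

Dimensions:
  (220 K) × (24.74 m^-2·W·K^-1):  [K] · [kg·s⁻³·K⁻¹] = kg·s⁻³
  (6 kg·s⁻¹) × (646 s⁻¹):  [kg·s⁻¹] · [s⁻¹] = kg·s⁻²
kg·s⁻³ ≠ kg·s⁻², so they cannot be added.

No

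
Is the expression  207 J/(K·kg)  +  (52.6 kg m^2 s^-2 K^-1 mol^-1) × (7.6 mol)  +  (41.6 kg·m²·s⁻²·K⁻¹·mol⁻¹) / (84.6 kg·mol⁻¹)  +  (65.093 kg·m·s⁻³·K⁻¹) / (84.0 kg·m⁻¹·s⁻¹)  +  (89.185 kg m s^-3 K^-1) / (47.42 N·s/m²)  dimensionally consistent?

Work out the base dimensions of each:
  207 J/(K·kg):  J·kg⁻¹·K⁻¹ = N·m·kg⁻¹·K⁻¹ = m²·s⁻²·K⁻¹
  (52.6 kg m^2 s^-2 K^-1 mol^-1) × (7.6 mol):  [kg·m²·s⁻²·K⁻¹·mol⁻¹] · [mol] = kg·m²·s⁻²·K⁻¹
  (41.6 kg·m²·s⁻²·K⁻¹·mol⁻¹) / (84.6 kg·mol⁻¹):  [kg·m²·s⁻²·K⁻¹·mol⁻¹] / [kg·mol⁻¹] = m²·s⁻²·K⁻¹
  (65.093 kg·m·s⁻³·K⁻¹) / (84.0 kg·m⁻¹·s⁻¹):  [kg·m·s⁻³·K⁻¹] / [kg·m⁻¹·s⁻¹] = m²·s⁻²·K⁻¹
  (89.185 kg m s^-3 K^-1) / (47.42 N·s/m²):  [kg·m·s⁻³·K⁻¹] / [kg·m⁻¹·s⁻¹] = m²·s⁻²·K⁻¹
The terms do not share a single dimension (kg·m²·s⁻²·K⁻¹ vs m²·s⁻²·K⁻¹).

No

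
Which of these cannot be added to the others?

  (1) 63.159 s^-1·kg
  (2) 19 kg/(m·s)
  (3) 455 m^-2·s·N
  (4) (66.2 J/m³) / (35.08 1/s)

In SI base units:
  (1) kg·s⁻¹
  (2) kg·m⁻¹·s⁻¹
  (3) N·s·m⁻² = kg·m·s⁻²·s·m⁻² = kg·m⁻¹·s⁻¹
  (4) [kg·m⁻¹·s⁻²] / [s⁻¹] = kg·m⁻¹·s⁻¹
All reduce to kg·m⁻¹·s⁻¹ except (1), which is kg·s⁻¹.

(1)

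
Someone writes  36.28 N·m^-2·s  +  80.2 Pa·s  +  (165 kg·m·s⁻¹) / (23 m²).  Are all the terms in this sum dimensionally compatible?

Expand each in SI base units:
  36.28 N·m^-2·s:  N·s·m⁻² = kg·m·s⁻²·s·m⁻² = kg·m⁻¹·s⁻¹
  80.2 Pa·s:  Pa·s = N·m⁻²·s = kg·m⁻¹·s⁻¹
  (165 kg·m·s⁻¹) / (23 m²):  [kg·m·s⁻¹] / [m²] = kg·m⁻¹·s⁻¹
Every term reduces to kg·m⁻¹·s⁻¹.

Yes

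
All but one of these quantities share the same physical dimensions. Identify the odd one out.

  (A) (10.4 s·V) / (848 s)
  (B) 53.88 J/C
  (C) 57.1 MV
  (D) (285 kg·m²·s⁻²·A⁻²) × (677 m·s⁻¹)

(D)

Reduce each to base SI dimensions:
  (A) [kg·m²·s⁻²·A⁻¹] / [s] = kg·m²·s⁻³·A⁻¹
  (B) J·C⁻¹ = N·m·(s·A)⁻¹ = kg·m²·s⁻³·A⁻¹
  (C) V = J·C⁻¹ = kg·m²·s⁻³·A⁻¹
  (D) [kg·m²·s⁻²·A⁻²] · [m·s⁻¹] = kg·m³·s⁻³·A⁻²
All reduce to kg·m²·s⁻³·A⁻¹ except (D), which is kg·m³·s⁻³·A⁻².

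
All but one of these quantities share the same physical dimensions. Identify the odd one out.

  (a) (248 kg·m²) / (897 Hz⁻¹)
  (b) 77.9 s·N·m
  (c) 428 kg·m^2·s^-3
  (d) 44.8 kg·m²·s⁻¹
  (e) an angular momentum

In SI base units:
  (a) [kg·m²] / [s] = kg·m²·s⁻¹
  (b) N·m·s = kg·m·s⁻²·m·s = kg·m²·s⁻¹
  (c) kg·m²·s⁻³
  (d) kg·m²·s⁻¹
  (e) [angular momentum] = kg·m²·s⁻¹
All reduce to kg·m²·s⁻¹ except (c), which is kg·m²·s⁻³.

(c)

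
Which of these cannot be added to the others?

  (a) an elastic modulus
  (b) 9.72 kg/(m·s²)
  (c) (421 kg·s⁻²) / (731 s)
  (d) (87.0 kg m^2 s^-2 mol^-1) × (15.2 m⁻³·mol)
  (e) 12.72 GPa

Work out the base dimensions of each:
  (a) [elastic modulus] = kg·m⁻¹·s⁻²
  (b) kg·m⁻¹·s⁻²
  (c) [kg·s⁻²] / [s] = kg·s⁻³
  (d) [kg·m²·s⁻²·mol⁻¹] · [m⁻³·mol] = kg·m⁻¹·s⁻²
  (e) Pa = N·m⁻² = kg·m⁻¹·s⁻²
All reduce to kg·m⁻¹·s⁻² except (c), which is kg·s⁻³.

(c)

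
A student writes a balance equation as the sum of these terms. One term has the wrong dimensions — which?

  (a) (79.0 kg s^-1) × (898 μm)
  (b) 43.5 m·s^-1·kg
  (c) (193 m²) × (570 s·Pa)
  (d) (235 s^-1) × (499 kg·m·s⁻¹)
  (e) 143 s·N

Work out the base dimensions of each:
  (a) [kg·s⁻¹] · [m] = kg·m·s⁻¹
  (b) kg·m·s⁻¹
  (c) [m²] · [kg·m⁻¹·s⁻¹] = kg·m·s⁻¹
  (d) [s⁻¹] · [kg·m·s⁻¹] = kg·m·s⁻²
  (e) N·s = kg·m·s⁻²·s = kg·m·s⁻¹
All reduce to kg·m·s⁻¹ except (d), which is kg·m·s⁻².

(d)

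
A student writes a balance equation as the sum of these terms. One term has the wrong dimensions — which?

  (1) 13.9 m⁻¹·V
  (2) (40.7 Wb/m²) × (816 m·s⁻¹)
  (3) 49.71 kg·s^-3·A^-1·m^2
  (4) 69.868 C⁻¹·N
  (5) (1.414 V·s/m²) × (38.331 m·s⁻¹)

Work out the base dimensions of each:
  (1) V·m⁻¹ = J·C⁻¹·m⁻¹ = kg·m·s⁻³·A⁻¹
  (2) [kg·s⁻²·A⁻¹] · [m·s⁻¹] = kg·m·s⁻³·A⁻¹
  (3) kg·m²·s⁻³·A⁻¹
  (4) N·C⁻¹ = kg·m·s⁻²·(s·A)⁻¹ = kg·m·s⁻³·A⁻¹
  (5) [kg·s⁻²·A⁻¹] · [m·s⁻¹] = kg·m·s⁻³·A⁻¹
All reduce to kg·m·s⁻³·A⁻¹ except (3), which is kg·m²·s⁻³·A⁻¹.

(3)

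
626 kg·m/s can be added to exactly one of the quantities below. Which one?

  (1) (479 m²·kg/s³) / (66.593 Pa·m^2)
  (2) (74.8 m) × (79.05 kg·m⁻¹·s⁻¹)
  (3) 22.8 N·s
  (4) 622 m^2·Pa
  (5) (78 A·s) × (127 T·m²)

Reference: kg·m·s⁻¹.
Each option:
  (1) [kg·m²·s⁻³] / [kg·m·s⁻²] = m·s⁻¹
  (2) [m] · [kg·m⁻¹·s⁻¹] = kg·s⁻¹
  (3) N·s = kg·m·s⁻²·s = kg·m·s⁻¹  ← same
  (4) Pa·m² = N·m⁻²·m² = kg·m·s⁻²
  (5) [s·A] · [kg·m²·s⁻²·A⁻¹] = kg·m²·s⁻¹
Only (3) matches kg·m·s⁻¹.

(3)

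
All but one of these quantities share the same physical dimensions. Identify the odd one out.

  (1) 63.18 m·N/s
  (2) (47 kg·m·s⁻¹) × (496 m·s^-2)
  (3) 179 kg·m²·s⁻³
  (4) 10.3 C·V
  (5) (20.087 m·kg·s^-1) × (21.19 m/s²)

(4)

Dimensions:
  (1) N·m·s⁻¹ = kg·m·s⁻²·m·s⁻¹ = kg·m²·s⁻³
  (2) [kg·m·s⁻¹] · [m·s⁻²] = kg·m²·s⁻³
  (3) kg·m²·s⁻³
  (4) C·V = s·A·J·C⁻¹ = kg·m²·s⁻²
  (5) [kg·m·s⁻¹] · [m·s⁻²] = kg·m²·s⁻³
All reduce to kg·m²·s⁻³ except (4), which is kg·m²·s⁻².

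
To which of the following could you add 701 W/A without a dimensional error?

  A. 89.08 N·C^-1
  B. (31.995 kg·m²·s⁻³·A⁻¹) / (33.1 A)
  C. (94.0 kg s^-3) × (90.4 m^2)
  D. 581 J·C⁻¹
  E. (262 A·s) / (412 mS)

D.

Reference: W·A⁻¹ = J·s⁻¹·A⁻¹ = kg·m²·s⁻³·A⁻¹.
Each option:
  A. N·C⁻¹ = kg·m·s⁻²·(s·A)⁻¹ = kg·m·s⁻³·A⁻¹
  B. [kg·m²·s⁻³·A⁻¹] / [A] = kg·m²·s⁻³·A⁻²
  C. [kg·s⁻³] · [m²] = kg·m²·s⁻³
  D. J·C⁻¹ = N·m·(s·A)⁻¹ = kg·m²·s⁻³·A⁻¹  ← same
  E. [s·A] / [kg⁻¹·m⁻²·s³·A²] = kg·m²·s⁻²·A⁻¹
Only D. matches kg·m²·s⁻³·A⁻¹.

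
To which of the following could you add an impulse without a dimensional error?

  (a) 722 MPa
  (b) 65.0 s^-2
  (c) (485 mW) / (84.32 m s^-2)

(c)

Reference: [impulse] = kg·m·s⁻¹.
Each option:
  (a) Pa = N·m⁻² = kg·m⁻¹·s⁻²
  (b) s⁻²
  (c) [kg·m²·s⁻³] / [m·s⁻²] = kg·m·s⁻¹  ← same
Only (c) matches kg·m·s⁻¹.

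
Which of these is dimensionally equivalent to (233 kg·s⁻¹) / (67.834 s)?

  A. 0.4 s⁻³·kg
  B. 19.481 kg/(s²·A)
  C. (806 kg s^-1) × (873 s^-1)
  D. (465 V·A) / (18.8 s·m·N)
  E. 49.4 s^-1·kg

C.

Reference: [kg·s⁻¹] / [s] = kg·s⁻².
Each option:
  A. kg·s⁻³
  B. kg·s⁻²·A⁻¹
  C. [kg·s⁻¹] · [s⁻¹] = kg·s⁻²  ← same
  D. [kg·m²·s⁻³] / [kg·m²·s⁻¹] = s⁻²
  E. kg·s⁻¹
Only C. matches kg·s⁻².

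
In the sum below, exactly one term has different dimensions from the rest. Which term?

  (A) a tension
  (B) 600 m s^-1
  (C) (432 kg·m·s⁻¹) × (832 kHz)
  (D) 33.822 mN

Expand each in SI base units:
  (A) [tension] = kg·m·s⁻²
  (B) m·s⁻¹
  (C) [kg·m·s⁻¹] · [s⁻¹] = kg·m·s⁻²
  (D) N = kg·m·s⁻²
All reduce to kg·m·s⁻² except (B), which is m·s⁻¹.

(B)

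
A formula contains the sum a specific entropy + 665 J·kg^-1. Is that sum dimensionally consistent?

No

In SI base units:
  a specific entropy:  [specific entropy] = m²·s⁻²·K⁻¹
  665 J·kg^-1:  J·kg⁻¹ = N·m·kg⁻¹ = m²·s⁻²
m²·s⁻²·K⁻¹ ≠ m²·s⁻², so they cannot be added.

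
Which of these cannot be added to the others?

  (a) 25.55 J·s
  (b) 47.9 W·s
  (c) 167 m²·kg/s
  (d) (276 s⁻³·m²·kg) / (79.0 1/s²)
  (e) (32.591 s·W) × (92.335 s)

(b)

Reduce each to base SI dimensions:
  (a) J·s = N·m·s = kg·m²·s⁻¹
  (b) W·s = J·s⁻¹·s = kg·m²·s⁻²
  (c) kg·m²·s⁻¹
  (d) [kg·m²·s⁻³] / [s⁻²] = kg·m²·s⁻¹
  (e) [kg·m²·s⁻²] · [s] = kg·m²·s⁻¹
All reduce to kg·m²·s⁻¹ except (b), which is kg·m²·s⁻².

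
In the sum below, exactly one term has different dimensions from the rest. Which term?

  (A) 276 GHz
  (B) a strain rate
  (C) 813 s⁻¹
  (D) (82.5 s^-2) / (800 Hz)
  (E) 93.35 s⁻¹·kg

Work out the base dimensions of each:
  (A) Hz = s⁻¹
  (B) [strain rate] = s⁻¹
  (C) s⁻¹
  (D) [s⁻²] / [s⁻¹] = s⁻¹
  (E) kg·s⁻¹
All reduce to s⁻¹ except (E), which is kg·s⁻¹.

(E)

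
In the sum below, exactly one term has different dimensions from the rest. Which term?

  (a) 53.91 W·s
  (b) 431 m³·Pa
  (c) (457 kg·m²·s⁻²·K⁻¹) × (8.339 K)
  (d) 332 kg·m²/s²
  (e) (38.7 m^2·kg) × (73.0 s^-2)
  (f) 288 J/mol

Work out the base dimensions of each:
  (a) W·s = J·s⁻¹·s = kg·m²·s⁻²
  (b) Pa·m³ = N·m⁻²·m³ = kg·m²·s⁻²
  (c) [kg·m²·s⁻²·K⁻¹] · [K] = kg·m²·s⁻²
  (d) kg·m²·s⁻²
  (e) [kg·m²] · [s⁻²] = kg·m²·s⁻²
  (f) J·mol⁻¹ = N·m·mol⁻¹ = kg·m²·s⁻²·mol⁻¹
All reduce to kg·m²·s⁻² except (f), which is kg·m²·s⁻²·mol⁻¹.

(f)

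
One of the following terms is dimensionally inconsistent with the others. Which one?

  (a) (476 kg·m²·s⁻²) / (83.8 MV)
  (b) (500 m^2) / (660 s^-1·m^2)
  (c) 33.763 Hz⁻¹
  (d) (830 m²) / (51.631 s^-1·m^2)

(a)

In SI base units:
  (a) [kg·m²·s⁻²] / [kg·m²·s⁻³·A⁻¹] = s·A
  (b) [m²] / [m²·s⁻¹] = s
  (c) Hz⁻¹ = (s⁻¹)⁻¹ = s
  (d) [m²] / [m²·s⁻¹] = s
All reduce to s except (a), which is s·A.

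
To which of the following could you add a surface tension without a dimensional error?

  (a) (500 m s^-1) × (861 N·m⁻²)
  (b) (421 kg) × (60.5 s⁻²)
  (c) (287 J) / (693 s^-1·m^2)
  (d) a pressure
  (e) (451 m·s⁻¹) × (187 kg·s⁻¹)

Reference: [surface tension] = kg·s⁻².
Each option:
  (a) [m·s⁻¹] · [kg·m⁻¹·s⁻²] = kg·s⁻³
  (b) [kg] · [s⁻²] = kg·s⁻²  ← same
  (c) [kg·m²·s⁻²] / [m²·s⁻¹] = kg·s⁻¹
  (d) [pressure] = kg·m⁻¹·s⁻²
  (e) [m·s⁻¹] · [kg·s⁻¹] = kg·m·s⁻²
Only (b) matches kg·s⁻².

(b)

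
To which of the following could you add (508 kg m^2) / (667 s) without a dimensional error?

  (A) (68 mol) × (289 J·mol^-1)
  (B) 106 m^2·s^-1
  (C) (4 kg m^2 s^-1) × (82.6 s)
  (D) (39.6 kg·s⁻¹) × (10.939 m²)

Reference: [kg·m²] / [s] = kg·m²·s⁻¹.
Each option:
  (A) [mol] · [kg·m²·s⁻²·mol⁻¹] = kg·m²·s⁻²
  (B) m²·s⁻¹
  (C) [kg·m²·s⁻¹] · [s] = kg·m²
  (D) [kg·s⁻¹] · [m²] = kg·m²·s⁻¹  ← same
Only (D) matches kg·m²·s⁻¹.

(D)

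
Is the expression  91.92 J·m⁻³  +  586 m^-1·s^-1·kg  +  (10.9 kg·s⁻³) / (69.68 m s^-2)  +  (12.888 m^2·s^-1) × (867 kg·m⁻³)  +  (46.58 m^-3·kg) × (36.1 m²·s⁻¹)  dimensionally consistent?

No

In SI base units:
  91.92 J·m⁻³:  J·m⁻³ = N·m·m⁻³ = kg·m⁻¹·s⁻²
  586 m^-1·s^-1·kg:  kg·m⁻¹·s⁻¹
  (10.9 kg·s⁻³) / (69.68 m s^-2):  [kg·s⁻³] / [m·s⁻²] = kg·m⁻¹·s⁻¹
  (12.888 m^2·s^-1) × (867 kg·m⁻³):  [m²·s⁻¹] · [kg·m⁻³] = kg·m⁻¹·s⁻¹
  (46.58 m^-3·kg) × (36.1 m²·s⁻¹):  [kg·m⁻³] · [m²·s⁻¹] = kg·m⁻¹·s⁻¹
The terms do not share a single dimension (kg·m⁻¹·s⁻² vs kg·m⁻¹·s⁻¹).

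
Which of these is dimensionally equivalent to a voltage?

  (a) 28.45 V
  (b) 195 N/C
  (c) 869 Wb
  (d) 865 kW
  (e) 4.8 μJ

Reference: [voltage] = kg·m²·s⁻³·A⁻¹.
Each option:
  (a) V = J·C⁻¹ = kg·m²·s⁻³·A⁻¹  ← same
  (b) N·C⁻¹ = kg·m·s⁻²·(s·A)⁻¹ = kg·m·s⁻³·A⁻¹
  (c) Wb = V·s = kg·m²·s⁻²·A⁻¹
  (d) W = J·s⁻¹ = kg·m²·s⁻³
  (e) J = N·m = kg·m²·s⁻²
Only (a) matches kg·m²·s⁻³·A⁻¹.

(a)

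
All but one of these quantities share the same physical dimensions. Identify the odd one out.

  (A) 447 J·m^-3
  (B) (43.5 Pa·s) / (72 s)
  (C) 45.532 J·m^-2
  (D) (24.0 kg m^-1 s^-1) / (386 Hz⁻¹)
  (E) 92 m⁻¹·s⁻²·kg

(C)

Reduce each to base SI dimensions:
  (A) J·m⁻³ = N·m·m⁻³ = kg·m⁻¹·s⁻²
  (B) [kg·m⁻¹·s⁻¹] / [s] = kg·m⁻¹·s⁻²
  (C) J·m⁻² = N·m·m⁻² = kg·s⁻²
  (D) [kg·m⁻¹·s⁻¹] / [s] = kg·m⁻¹·s⁻²
  (E) kg·m⁻¹·s⁻²
All reduce to kg·m⁻¹·s⁻² except (C), which is kg·s⁻².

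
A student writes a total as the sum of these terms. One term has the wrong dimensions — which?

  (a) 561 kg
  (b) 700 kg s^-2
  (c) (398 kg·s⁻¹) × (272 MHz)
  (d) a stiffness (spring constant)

Expand each in SI base units:
  (a) kg
  (b) kg·s⁻²
  (c) [kg·s⁻¹] · [s⁻¹] = kg·s⁻²
  (d) [stiffness (spring constant)] = kg·s⁻²
All reduce to kg·s⁻² except (a), which is kg.

(a)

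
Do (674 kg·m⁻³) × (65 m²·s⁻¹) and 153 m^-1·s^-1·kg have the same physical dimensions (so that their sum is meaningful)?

Yes

Work out the base dimensions of each:
  (674 kg·m⁻³) × (65 m²·s⁻¹):  [kg·m⁻³] · [m²·s⁻¹] = kg·m⁻¹·s⁻¹
  153 m^-1·s^-1·kg:  kg·m⁻¹·s⁻¹
Both are kg·m⁻¹·s⁻¹, so they have the same dimensions and can be added.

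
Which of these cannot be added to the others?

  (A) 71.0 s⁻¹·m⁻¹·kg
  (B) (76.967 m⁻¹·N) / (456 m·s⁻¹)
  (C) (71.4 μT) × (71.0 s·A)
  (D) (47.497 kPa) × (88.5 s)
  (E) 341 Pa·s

(C)

In SI base units:
  (A) kg·m⁻¹·s⁻¹
  (B) [kg·s⁻²] / [m·s⁻¹] = kg·m⁻¹·s⁻¹
  (C) [kg·s⁻²·A⁻¹] · [s·A] = kg·s⁻¹
  (D) [kg·m⁻¹·s⁻²] · [s] = kg·m⁻¹·s⁻¹
  (E) Pa·s = N·m⁻²·s = kg·m⁻¹·s⁻¹
All reduce to kg·m⁻¹·s⁻¹ except (C), which is kg·s⁻¹.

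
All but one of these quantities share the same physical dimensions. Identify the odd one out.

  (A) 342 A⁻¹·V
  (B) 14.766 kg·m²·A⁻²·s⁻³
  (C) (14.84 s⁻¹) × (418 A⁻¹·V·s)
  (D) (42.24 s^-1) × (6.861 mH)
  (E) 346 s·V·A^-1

(E)

In SI base units:
  (A) V·A⁻¹ = J·C⁻¹·A⁻¹ = kg·m²·s⁻³·A⁻²
  (B) kg·m²·s⁻³·A⁻²
  (C) [s⁻¹] · [kg·m²·s⁻²·A⁻²] = kg·m²·s⁻³·A⁻²
  (D) [s⁻¹] · [kg·m²·s⁻²·A⁻²] = kg·m²·s⁻³·A⁻²
  (E) V·s·A⁻¹ = J·C⁻¹·s·A⁻¹ = kg·m²·s⁻²·A⁻²
All reduce to kg·m²·s⁻³·A⁻² except (E), which is kg·m²·s⁻²·A⁻².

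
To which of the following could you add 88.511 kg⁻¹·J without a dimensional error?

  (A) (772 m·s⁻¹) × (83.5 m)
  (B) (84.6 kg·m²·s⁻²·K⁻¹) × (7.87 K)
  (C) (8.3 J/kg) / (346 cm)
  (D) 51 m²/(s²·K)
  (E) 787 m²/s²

Reference: J·kg⁻¹ = N·m·kg⁻¹ = m²·s⁻².
Each option:
  (A) [m·s⁻¹] · [m] = m²·s⁻¹
  (B) [kg·m²·s⁻²·K⁻¹] · [K] = kg·m²·s⁻²
  (C) [m²·s⁻²] / [m] = m·s⁻²
  (D) m²·s⁻²·K⁻¹
  (E) m²·s⁻²  ← same
Only (E) matches m²·s⁻².

(E)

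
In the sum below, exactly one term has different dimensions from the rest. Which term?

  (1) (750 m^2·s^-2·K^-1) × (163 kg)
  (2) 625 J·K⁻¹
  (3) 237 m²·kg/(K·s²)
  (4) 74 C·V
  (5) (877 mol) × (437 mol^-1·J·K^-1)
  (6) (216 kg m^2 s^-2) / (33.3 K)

Dimensions:
  (1) [m²·s⁻²·K⁻¹] · [kg] = kg·m²·s⁻²·K⁻¹
  (2) J·K⁻¹ = N·m·K⁻¹ = kg·m²·s⁻²·K⁻¹
  (3) kg·m²·s⁻²·K⁻¹
  (4) C·V = s·A·J·C⁻¹ = kg·m²·s⁻²
  (5) [mol] · [kg·m²·s⁻²·K⁻¹·mol⁻¹] = kg·m²·s⁻²·K⁻¹
  (6) [kg·m²·s⁻²] / [K] = kg·m²·s⁻²·K⁻¹
All reduce to kg·m²·s⁻²·K⁻¹ except (4), which is kg·m²·s⁻².

(4)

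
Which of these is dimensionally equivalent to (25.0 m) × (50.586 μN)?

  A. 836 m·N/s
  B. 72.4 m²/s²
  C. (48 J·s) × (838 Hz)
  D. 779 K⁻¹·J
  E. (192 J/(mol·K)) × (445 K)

C.

Reference: [m] · [kg·m·s⁻²] = kg·m²·s⁻².
Each option:
  A. N·m·s⁻¹ = kg·m·s⁻²·m·s⁻¹ = kg·m²·s⁻³
  B. m²·s⁻²
  C. [kg·m²·s⁻¹] · [s⁻¹] = kg·m²·s⁻²  ← same
  D. J·K⁻¹ = N·m·K⁻¹ = kg·m²·s⁻²·K⁻¹
  E. [kg·m²·s⁻²·K⁻¹·mol⁻¹] · [K] = kg·m²·s⁻²·mol⁻¹
Only C. matches kg·m²·s⁻².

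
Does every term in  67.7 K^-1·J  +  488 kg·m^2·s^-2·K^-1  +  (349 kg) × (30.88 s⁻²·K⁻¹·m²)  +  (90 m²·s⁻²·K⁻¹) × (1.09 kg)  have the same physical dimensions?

Yes

In SI base units:
  67.7 K^-1·J:  J·K⁻¹ = N·m·K⁻¹ = kg·m²·s⁻²·K⁻¹
  488 kg·m^2·s^-2·K^-1:  kg·m²·s⁻²·K⁻¹
  (349 kg) × (30.88 s⁻²·K⁻¹·m²):  [kg] · [m²·s⁻²·K⁻¹] = kg·m²·s⁻²·K⁻¹
  (90 m²·s⁻²·K⁻¹) × (1.09 kg):  [m²·s⁻²·K⁻¹] · [kg] = kg·m²·s⁻²·K⁻¹
Every term reduces to kg·m²·s⁻²·K⁻¹.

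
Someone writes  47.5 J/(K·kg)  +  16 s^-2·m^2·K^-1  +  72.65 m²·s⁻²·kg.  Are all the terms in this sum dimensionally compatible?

No

In SI base units:
  47.5 J/(K·kg):  J·kg⁻¹·K⁻¹ = N·m·kg⁻¹·K⁻¹ = m²·s⁻²·K⁻¹
  16 s^-2·m^2·K^-1:  m²·s⁻²·K⁻¹
  72.65 m²·s⁻²·kg:  kg·m²·s⁻²
The terms do not share a single dimension (kg·m²·s⁻² vs m²·s⁻²·K⁻¹).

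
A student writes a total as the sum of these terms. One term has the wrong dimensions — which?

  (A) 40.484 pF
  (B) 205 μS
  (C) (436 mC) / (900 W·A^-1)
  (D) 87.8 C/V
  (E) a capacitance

Work out the base dimensions of each:
  (A) F = C·V⁻¹ = kg⁻¹·m⁻²·s⁴·A²
  (B) S = Ω⁻¹ = kg⁻¹·m⁻²·s³·A²
  (C) [s·A] / [kg·m²·s⁻³·A⁻¹] = kg⁻¹·m⁻²·s⁴·A²
  (D) C·V⁻¹ = s·A·(J·C⁻¹)⁻¹ = kg⁻¹·m⁻²·s⁴·A²
  (E) [capacitance] = kg⁻¹·m⁻²·s⁴·A²
All reduce to kg⁻¹·m⁻²·s⁴·A² except (B), which is kg⁻¹·m⁻²·s³·A².

(B)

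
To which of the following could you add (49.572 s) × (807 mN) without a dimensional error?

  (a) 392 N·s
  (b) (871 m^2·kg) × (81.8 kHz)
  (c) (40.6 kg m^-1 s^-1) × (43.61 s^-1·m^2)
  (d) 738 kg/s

(a)

Reference: [s] · [kg·m·s⁻²] = kg·m·s⁻¹.
Each option:
  (a) N·s = kg·m·s⁻²·s = kg·m·s⁻¹  ← same
  (b) [kg·m²] · [s⁻¹] = kg·m²·s⁻¹
  (c) [kg·m⁻¹·s⁻¹] · [m²·s⁻¹] = kg·m·s⁻²
  (d) kg·s⁻¹
Only (a) matches kg·m·s⁻¹.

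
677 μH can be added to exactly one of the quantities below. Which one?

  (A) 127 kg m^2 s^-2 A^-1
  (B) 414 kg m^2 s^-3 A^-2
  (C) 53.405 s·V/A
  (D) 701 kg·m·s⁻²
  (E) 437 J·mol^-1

Reference: H = V·s·A⁻¹ = kg·m²·s⁻²·A⁻².
Each option:
  (A) kg·m²·s⁻²·A⁻¹
  (B) kg·m²·s⁻³·A⁻²
  (C) V·s·A⁻¹ = J·C⁻¹·s·A⁻¹ = kg·m²·s⁻²·A⁻²  ← same
  (D) kg·m·s⁻²
  (E) J·mol⁻¹ = N·m·mol⁻¹ = kg·m²·s⁻²·mol⁻¹
Only (C) matches kg·m²·s⁻²·A⁻².

(C)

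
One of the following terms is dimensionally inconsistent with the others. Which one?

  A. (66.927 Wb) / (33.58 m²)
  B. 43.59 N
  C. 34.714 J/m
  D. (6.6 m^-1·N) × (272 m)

A.

Dimensions:
  A. [kg·m²·s⁻²·A⁻¹] / [m²] = kg·s⁻²·A⁻¹
  B. N = kg·m·s⁻²
  C. J·m⁻¹ = N·m·m⁻¹ = kg·m·s⁻²
  D. [kg·s⁻²] · [m] = kg·m·s⁻²
All reduce to kg·m·s⁻² except A., which is kg·s⁻²·A⁻¹.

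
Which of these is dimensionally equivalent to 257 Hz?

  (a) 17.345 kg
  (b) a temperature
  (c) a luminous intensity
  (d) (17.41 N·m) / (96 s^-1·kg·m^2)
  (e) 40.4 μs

Reference: Hz = s⁻¹.
Each option:
  (a) kg
  (b) [temperature] = K
  (c) [luminous intensity] = cd
  (d) [kg·m²·s⁻²] / [kg·m²·s⁻¹] = s⁻¹  ← same
  (e) s
Only (d) matches s⁻¹.

(d)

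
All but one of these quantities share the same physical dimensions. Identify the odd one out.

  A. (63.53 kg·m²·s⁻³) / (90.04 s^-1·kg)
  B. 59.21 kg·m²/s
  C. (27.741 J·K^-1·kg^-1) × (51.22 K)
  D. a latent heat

B.

Reduce each to base SI dimensions:
  A. [kg·m²·s⁻³] / [kg·s⁻¹] = m²·s⁻²
  B. kg·m²·s⁻¹
  C. [m²·s⁻²·K⁻¹] · [K] = m²·s⁻²
  D. [latent heat] = m²·s⁻²
All reduce to m²·s⁻² except B., which is kg·m²·s⁻¹.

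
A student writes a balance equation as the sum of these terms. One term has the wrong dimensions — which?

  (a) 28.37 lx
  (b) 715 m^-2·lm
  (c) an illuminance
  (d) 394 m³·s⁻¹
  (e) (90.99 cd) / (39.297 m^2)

(d)

In SI base units:
  (a) lx = lm·m⁻² = m⁻²·cd
  (b) lm·m⁻² = cd·m⁻² = m⁻²·cd
  (c) [illuminance] = m⁻²·cd
  (d) m³·s⁻¹
  (e) [cd] / [m²] = m⁻²·cd
All reduce to m⁻²·cd except (d), which is m³·s⁻¹.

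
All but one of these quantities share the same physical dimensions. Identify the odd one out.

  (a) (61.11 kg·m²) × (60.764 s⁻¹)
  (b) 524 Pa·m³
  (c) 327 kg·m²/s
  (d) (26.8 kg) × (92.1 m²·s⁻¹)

Reduce each to base SI dimensions:
  (a) [kg·m²] · [s⁻¹] = kg·m²·s⁻¹
  (b) Pa·m³ = N·m⁻²·m³ = kg·m²·s⁻²
  (c) kg·m²·s⁻¹
  (d) [kg] · [m²·s⁻¹] = kg·m²·s⁻¹
All reduce to kg·m²·s⁻¹ except (b), which is kg·m²·s⁻².

(b)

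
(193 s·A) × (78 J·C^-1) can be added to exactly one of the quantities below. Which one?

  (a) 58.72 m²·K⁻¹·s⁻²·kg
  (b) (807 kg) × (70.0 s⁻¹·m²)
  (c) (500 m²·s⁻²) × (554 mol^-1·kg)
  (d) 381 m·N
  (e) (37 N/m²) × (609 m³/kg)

(d)

Reference: [s·A] · [kg·m²·s⁻³·A⁻¹] = kg·m²·s⁻².
Each option:
  (a) kg·m²·s⁻²·K⁻¹
  (b) [kg] · [m²·s⁻¹] = kg·m²·s⁻¹
  (c) [m²·s⁻²] · [kg·mol⁻¹] = kg·m²·s⁻²·mol⁻¹
  (d) N·m = kg·m·s⁻²·m = kg·m²·s⁻²  ← same
  (e) [kg·m⁻¹·s⁻²] · [kg⁻¹·m³] = m²·s⁻²
Only (d) matches kg·m²·s⁻².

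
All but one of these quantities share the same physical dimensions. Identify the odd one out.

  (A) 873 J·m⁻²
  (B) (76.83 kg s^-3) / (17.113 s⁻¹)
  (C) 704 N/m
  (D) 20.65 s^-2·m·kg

(D)

In SI base units:
  (A) J·m⁻² = N·m·m⁻² = kg·s⁻²
  (B) [kg·s⁻³] / [s⁻¹] = kg·s⁻²
  (C) N·m⁻¹ = kg·m·s⁻²·m⁻¹ = kg·s⁻²
  (D) kg·m·s⁻²
All reduce to kg·s⁻² except (D), which is kg·m·s⁻².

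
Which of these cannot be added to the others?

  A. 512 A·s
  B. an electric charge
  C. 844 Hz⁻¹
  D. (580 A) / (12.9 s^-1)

Reduce each to base SI dimensions:
  A. A·s = s·A
  B. [electric charge] = s·A
  C. Hz⁻¹ = (s⁻¹)⁻¹ = s
  D. [A] / [s⁻¹] = s·A
All reduce to s·A except C., which is s.

C.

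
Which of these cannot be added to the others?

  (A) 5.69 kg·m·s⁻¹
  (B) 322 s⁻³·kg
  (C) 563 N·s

(B)

In SI base units:
  (A) kg·m·s⁻¹
  (B) kg·s⁻³
  (C) N·s = kg·m·s⁻²·s = kg·m·s⁻¹
All reduce to kg·m·s⁻¹ except (B), which is kg·s⁻³.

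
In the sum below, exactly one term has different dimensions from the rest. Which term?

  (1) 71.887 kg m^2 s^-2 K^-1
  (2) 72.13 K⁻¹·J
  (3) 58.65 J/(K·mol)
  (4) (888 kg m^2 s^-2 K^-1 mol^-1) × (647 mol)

(3)

Reduce each to base SI dimensions:
  (1) kg·m²·s⁻²·K⁻¹
  (2) J·K⁻¹ = N·m·K⁻¹ = kg·m²·s⁻²·K⁻¹
  (3) J·mol⁻¹·K⁻¹ = N·m·mol⁻¹·K⁻¹ = kg·m²·s⁻²·K⁻¹·mol⁻¹
  (4) [kg·m²·s⁻²·K⁻¹·mol⁻¹] · [mol] = kg·m²·s⁻²·K⁻¹
All reduce to kg·m²·s⁻²·K⁻¹ except (3), which is kg·m²·s⁻²·K⁻¹·mol⁻¹.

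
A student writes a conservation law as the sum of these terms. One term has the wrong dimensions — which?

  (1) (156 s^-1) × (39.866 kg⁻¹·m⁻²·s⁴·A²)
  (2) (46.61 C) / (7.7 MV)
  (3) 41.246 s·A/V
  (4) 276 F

(1)

Expand each in SI base units:
  (1) [s⁻¹] · [kg⁻¹·m⁻²·s⁴·A²] = kg⁻¹·m⁻²·s³·A²
  (2) [s·A] / [kg·m²·s⁻³·A⁻¹] = kg⁻¹·m⁻²·s⁴·A²
  (3) A·s·V⁻¹ = A·s·(J·C⁻¹)⁻¹ = kg⁻¹·m⁻²·s⁴·A²
  (4) F = C·V⁻¹ = kg⁻¹·m⁻²·s⁴·A²
All reduce to kg⁻¹·m⁻²·s⁴·A² except (1), which is kg⁻¹·m⁻²·s³·A².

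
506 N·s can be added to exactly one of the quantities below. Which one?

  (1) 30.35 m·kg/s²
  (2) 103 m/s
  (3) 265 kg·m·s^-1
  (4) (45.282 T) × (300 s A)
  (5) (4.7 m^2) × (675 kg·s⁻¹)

(3)

Reference: N·s = kg·m·s⁻²·s = kg·m·s⁻¹.
Each option:
  (1) kg·m·s⁻²
  (2) m·s⁻¹
  (3) kg·m·s⁻¹  ← same
  (4) [kg·s⁻²·A⁻¹] · [s·A] = kg·s⁻¹
  (5) [m²] · [kg·s⁻¹] = kg·m²·s⁻¹
Only (3) matches kg·m·s⁻¹.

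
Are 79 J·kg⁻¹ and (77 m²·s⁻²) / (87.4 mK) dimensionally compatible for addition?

Dimensions:
  79 J·kg⁻¹:  J·kg⁻¹ = N·m·kg⁻¹ = m²·s⁻²
  (77 m²·s⁻²) / (87.4 mK):  [m²·s⁻²] / [K] = m²·s⁻²·K⁻¹
m²·s⁻² ≠ m²·s⁻²·K⁻¹, so they cannot be added.

No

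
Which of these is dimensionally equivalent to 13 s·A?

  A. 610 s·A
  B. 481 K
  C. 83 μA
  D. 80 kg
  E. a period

A.

Reference: A·s = s·A.
Each option:
  A. s·A  ← same
  B. K
  C. A
  D. kg
  E. [period] = s
Only A. matches s·A.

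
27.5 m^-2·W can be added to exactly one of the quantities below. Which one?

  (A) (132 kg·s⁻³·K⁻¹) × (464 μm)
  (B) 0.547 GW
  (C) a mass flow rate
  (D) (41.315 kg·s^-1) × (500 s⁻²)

Reference: W·m⁻² = J·s⁻¹·m⁻² = kg·s⁻³.
Each option:
  (A) [kg·s⁻³·K⁻¹] · [m] = kg·m·s⁻³·K⁻¹
  (B) W = J·s⁻¹ = kg·m²·s⁻³
  (C) [mass flow rate] = kg·s⁻¹
  (D) [kg·s⁻¹] · [s⁻²] = kg·s⁻³  ← same
Only (D) matches kg·s⁻³.

(D)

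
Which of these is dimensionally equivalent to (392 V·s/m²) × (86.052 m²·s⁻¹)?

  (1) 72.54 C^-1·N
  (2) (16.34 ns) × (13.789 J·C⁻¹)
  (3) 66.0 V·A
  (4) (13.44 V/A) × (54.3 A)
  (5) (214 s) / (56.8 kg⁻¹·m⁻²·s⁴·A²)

Reference: [kg·s⁻²·A⁻¹] · [m²·s⁻¹] = kg·m²·s⁻³·A⁻¹.
Each option:
  (1) N·C⁻¹ = kg·m·s⁻²·(s·A)⁻¹ = kg·m·s⁻³·A⁻¹
  (2) [s] · [kg·m²·s⁻³·A⁻¹] = kg·m²·s⁻²·A⁻¹
  (3) V·A = J·C⁻¹·A = kg·m²·s⁻³
  (4) [kg·m²·s⁻³·A⁻²] · [A] = kg·m²·s⁻³·A⁻¹  ← same
  (5) [s] / [kg⁻¹·m⁻²·s⁴·A²] = kg·m²·s⁻³·A⁻²
Only (4) matches kg·m²·s⁻³·A⁻¹.

(4)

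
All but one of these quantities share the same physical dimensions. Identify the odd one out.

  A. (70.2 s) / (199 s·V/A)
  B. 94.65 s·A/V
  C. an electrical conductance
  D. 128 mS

B.

Work out the base dimensions of each:
  A. [s] / [kg·m²·s⁻²·A⁻²] = kg⁻¹·m⁻²·s³·A²
  B. A·s·V⁻¹ = A·s·(J·C⁻¹)⁻¹ = kg⁻¹·m⁻²·s⁴·A²
  C. [electrical conductance] = kg⁻¹·m⁻²·s³·A²
  D. S = Ω⁻¹ = kg⁻¹·m⁻²·s³·A²
All reduce to kg⁻¹·m⁻²·s³·A² except B., which is kg⁻¹·m⁻²·s⁴·A².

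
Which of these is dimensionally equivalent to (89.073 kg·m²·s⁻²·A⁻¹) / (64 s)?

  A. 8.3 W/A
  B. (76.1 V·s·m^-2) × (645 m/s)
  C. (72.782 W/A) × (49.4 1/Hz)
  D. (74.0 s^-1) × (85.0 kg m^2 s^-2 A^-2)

Reference: [kg·m²·s⁻²·A⁻¹] / [s] = kg·m²·s⁻³·A⁻¹.
Each option:
  A. W·A⁻¹ = J·s⁻¹·A⁻¹ = kg·m²·s⁻³·A⁻¹  ← same
  B. [kg·s⁻²·A⁻¹] · [m·s⁻¹] = kg·m·s⁻³·A⁻¹
  C. [kg·m²·s⁻³·A⁻¹] · [s] = kg·m²·s⁻²·A⁻¹
  D. [s⁻¹] · [kg·m²·s⁻²·A⁻²] = kg·m²·s⁻³·A⁻²
Only A. matches kg·m²·s⁻³·A⁻¹.

A.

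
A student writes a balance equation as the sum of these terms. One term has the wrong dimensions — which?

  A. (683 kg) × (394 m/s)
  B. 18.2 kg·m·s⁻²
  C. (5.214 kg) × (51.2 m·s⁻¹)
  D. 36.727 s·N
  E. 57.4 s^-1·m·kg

B.

Reduce each to base SI dimensions:
  A. [kg] · [m·s⁻¹] = kg·m·s⁻¹
  B. kg·m·s⁻²
  C. [kg] · [m·s⁻¹] = kg·m·s⁻¹
  D. N·s = kg·m·s⁻²·s = kg·m·s⁻¹
  E. kg·m·s⁻¹
All reduce to kg·m·s⁻¹ except B., which is kg·m·s⁻².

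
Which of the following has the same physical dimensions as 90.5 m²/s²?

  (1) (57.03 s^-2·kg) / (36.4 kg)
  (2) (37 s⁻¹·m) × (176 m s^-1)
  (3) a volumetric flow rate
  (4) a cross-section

(2)

Reference: m²·s⁻².
Each option:
  (1) [kg·s⁻²] / [kg] = s⁻²
  (2) [m·s⁻¹] · [m·s⁻¹] = m²·s⁻²  ← same
  (3) [volumetric flow rate] = m³·s⁻¹
  (4) [cross-section] = m²
Only (2) matches m²·s⁻².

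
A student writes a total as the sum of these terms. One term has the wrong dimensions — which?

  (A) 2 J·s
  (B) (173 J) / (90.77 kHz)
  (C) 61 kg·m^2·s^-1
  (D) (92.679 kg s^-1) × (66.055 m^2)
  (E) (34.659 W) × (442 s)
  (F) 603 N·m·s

Expand each in SI base units:
  (A) J·s = N·m·s = kg·m²·s⁻¹
  (B) [kg·m²·s⁻²] / [s⁻¹] = kg·m²·s⁻¹
  (C) kg·m²·s⁻¹
  (D) [kg·s⁻¹] · [m²] = kg·m²·s⁻¹
  (E) [kg·m²·s⁻³] · [s] = kg·m²·s⁻²
  (F) N·m·s = kg·m·s⁻²·m·s = kg·m²·s⁻¹
All reduce to kg·m²·s⁻¹ except (E), which is kg·m²·s⁻².

(E)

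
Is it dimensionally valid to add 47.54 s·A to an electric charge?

Yes

In SI base units:
  47.54 s·A:  A·s = s·A
  an electric charge:  [electric charge] = s·A
Both are s·A, so they have the same dimensions and can be added.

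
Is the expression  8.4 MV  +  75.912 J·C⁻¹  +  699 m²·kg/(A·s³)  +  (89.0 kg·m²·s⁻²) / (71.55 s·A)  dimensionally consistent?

Dimensions:
  8.4 MV:  V = J·C⁻¹ = kg·m²·s⁻³·A⁻¹
  75.912 J·C⁻¹:  J·C⁻¹ = N·m·(s·A)⁻¹ = kg·m²·s⁻³·A⁻¹
  699 m²·kg/(A·s³):  kg·m²·s⁻³·A⁻¹
  (89.0 kg·m²·s⁻²) / (71.55 s·A):  [kg·m²·s⁻²] / [s·A] = kg·m²·s⁻³·A⁻¹
Every term reduces to kg·m²·s⁻³·A⁻¹.

Yes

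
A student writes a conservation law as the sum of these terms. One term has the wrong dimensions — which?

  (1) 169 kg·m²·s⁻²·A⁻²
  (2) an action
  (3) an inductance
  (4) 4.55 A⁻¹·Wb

Work out the base dimensions of each:
  (1) kg·m²·s⁻²·A⁻²
  (2) [action] = kg·m²·s⁻¹
  (3) [inductance] = kg·m²·s⁻²·A⁻²
  (4) Wb·A⁻¹ = V·s·A⁻¹ = kg·m²·s⁻²·A⁻²
All reduce to kg·m²·s⁻²·A⁻² except (2), which is kg·m²·s⁻¹.

(2)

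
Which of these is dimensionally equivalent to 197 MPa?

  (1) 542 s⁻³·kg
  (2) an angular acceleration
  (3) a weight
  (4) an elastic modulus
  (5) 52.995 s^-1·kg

Reference: Pa = N·m⁻² = kg·m⁻¹·s⁻².
Each option:
  (1) kg·s⁻³
  (2) [angular acceleration] = s⁻²
  (3) [weight] = kg·m·s⁻²
  (4) [elastic modulus] = kg·m⁻¹·s⁻²  ← same
  (5) kg·s⁻¹
Only (4) matches kg·m⁻¹·s⁻².

(4)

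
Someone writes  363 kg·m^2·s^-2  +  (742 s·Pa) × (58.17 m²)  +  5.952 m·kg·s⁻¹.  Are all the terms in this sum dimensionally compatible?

Expand each in SI base units:
  363 kg·m^2·s^-2:  kg·m²·s⁻²
  (742 s·Pa) × (58.17 m²):  [kg·m⁻¹·s⁻¹] · [m²] = kg·m·s⁻¹
  5.952 m·kg·s⁻¹:  kg·m·s⁻¹
The terms do not share a single dimension (kg·m²·s⁻² vs kg·m·s⁻¹).

No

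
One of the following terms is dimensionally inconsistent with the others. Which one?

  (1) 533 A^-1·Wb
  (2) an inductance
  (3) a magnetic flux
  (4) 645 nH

Dimensions:
  (1) Wb·A⁻¹ = V·s·A⁻¹ = kg·m²·s⁻²·A⁻²
  (2) [inductance] = kg·m²·s⁻²·A⁻²
  (3) [magnetic flux] = kg·m²·s⁻²·A⁻¹
  (4) H = V·s·A⁻¹ = kg·m²·s⁻²·A⁻²
All reduce to kg·m²·s⁻²·A⁻² except (3), which is kg·m²·s⁻²·A⁻¹.

(3)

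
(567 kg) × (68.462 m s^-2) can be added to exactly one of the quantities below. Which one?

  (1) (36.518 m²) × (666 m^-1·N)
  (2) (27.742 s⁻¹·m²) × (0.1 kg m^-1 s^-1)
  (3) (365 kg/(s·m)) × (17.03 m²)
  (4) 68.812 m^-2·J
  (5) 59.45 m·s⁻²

(2)

Reference: [kg] · [m·s⁻²] = kg·m·s⁻².
Each option:
  (1) [m²] · [kg·s⁻²] = kg·m²·s⁻²
  (2) [m²·s⁻¹] · [kg·m⁻¹·s⁻¹] = kg·m·s⁻²  ← same
  (3) [kg·m⁻¹·s⁻¹] · [m²] = kg·m·s⁻¹
  (4) J·m⁻² = N·m·m⁻² = kg·s⁻²
  (5) m·s⁻²
Only (2) matches kg·m·s⁻².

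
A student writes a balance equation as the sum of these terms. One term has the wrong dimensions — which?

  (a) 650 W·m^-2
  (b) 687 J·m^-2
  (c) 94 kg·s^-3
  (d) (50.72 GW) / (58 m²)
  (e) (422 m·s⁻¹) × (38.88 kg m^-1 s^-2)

(b)

Expand each in SI base units:
  (a) W·m⁻² = J·s⁻¹·m⁻² = kg·s⁻³
  (b) J·m⁻² = N·m·m⁻² = kg·s⁻²
  (c) kg·s⁻³
  (d) [kg·m²·s⁻³] / [m²] = kg·s⁻³
  (e) [m·s⁻¹] · [kg·m⁻¹·s⁻²] = kg·s⁻³
All reduce to kg·s⁻³ except (b), which is kg·s⁻².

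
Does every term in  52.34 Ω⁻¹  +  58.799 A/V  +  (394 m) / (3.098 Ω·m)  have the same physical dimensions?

In SI base units:
  52.34 Ω⁻¹:  Ω⁻¹ = (V·A⁻¹)⁻¹ = kg⁻¹·m⁻²·s³·A²
  58.799 A/V:  A·V⁻¹ = A·(J·C⁻¹)⁻¹ = kg⁻¹·m⁻²·s³·A²
  (394 m) / (3.098 Ω·m):  [m] / [kg·m³·s⁻³·A⁻²] = kg⁻¹·m⁻²·s³·A²
Every term reduces to kg⁻¹·m⁻²·s³·A².

Yes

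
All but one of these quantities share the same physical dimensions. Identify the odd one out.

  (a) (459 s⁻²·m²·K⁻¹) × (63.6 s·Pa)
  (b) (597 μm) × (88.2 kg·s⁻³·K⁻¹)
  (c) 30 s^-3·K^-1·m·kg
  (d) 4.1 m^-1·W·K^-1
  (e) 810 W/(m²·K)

Reduce each to base SI dimensions:
  (a) [m²·s⁻²·K⁻¹] · [kg·m⁻¹·s⁻¹] = kg·m·s⁻³·K⁻¹
  (b) [m] · [kg·s⁻³·K⁻¹] = kg·m·s⁻³·K⁻¹
  (c) kg·m·s⁻³·K⁻¹
  (d) W·m⁻¹·K⁻¹ = J·s⁻¹·m⁻¹·K⁻¹ = kg·m·s⁻³·K⁻¹
  (e) W·m⁻²·K⁻¹ = J·s⁻¹·m⁻²·K⁻¹ = kg·s⁻³·K⁻¹
All reduce to kg·m·s⁻³·K⁻¹ except (e), which is kg·s⁻³·K⁻¹.

(e)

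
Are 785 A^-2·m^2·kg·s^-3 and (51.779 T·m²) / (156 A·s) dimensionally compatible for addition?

Yes

Reduce each to base SI dimensions:
  785 A^-2·m^2·kg·s^-3:  kg·m²·s⁻³·A⁻²
  (51.779 T·m²) / (156 A·s):  [kg·m²·s⁻²·A⁻¹] / [s·A] = kg·m²·s⁻³·A⁻²
Both are kg·m²·s⁻³·A⁻², so they have the same dimensions and can be added.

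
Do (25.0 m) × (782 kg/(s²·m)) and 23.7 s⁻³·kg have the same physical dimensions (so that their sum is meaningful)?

Dimensions:
  (25.0 m) × (782 kg/(s²·m)):  [m] · [kg·m⁻¹·s⁻²] = kg·s⁻²
  23.7 s⁻³·kg:  kg·s⁻³
kg·s⁻² ≠ kg·s⁻³, so they cannot be added.

No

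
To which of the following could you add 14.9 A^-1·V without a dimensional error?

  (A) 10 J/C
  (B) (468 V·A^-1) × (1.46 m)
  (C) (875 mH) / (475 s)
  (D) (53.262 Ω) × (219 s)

Reference: V·A⁻¹ = J·C⁻¹·A⁻¹ = kg·m²·s⁻³·A⁻².
Each option:
  (A) J·C⁻¹ = N·m·(s·A)⁻¹ = kg·m²·s⁻³·A⁻¹
  (B) [kg·m²·s⁻³·A⁻²] · [m] = kg·m³·s⁻³·A⁻²
  (C) [kg·m²·s⁻²·A⁻²] / [s] = kg·m²·s⁻³·A⁻²  ← same
  (D) [kg·m²·s⁻³·A⁻²] · [s] = kg·m²·s⁻²·A⁻²
Only (C) matches kg·m²·s⁻³·A⁻².

(C)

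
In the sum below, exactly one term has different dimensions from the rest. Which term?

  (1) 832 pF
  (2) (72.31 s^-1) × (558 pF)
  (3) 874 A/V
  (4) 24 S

(1)

Work out the base dimensions of each:
  (1) F = C·V⁻¹ = kg⁻¹·m⁻²·s⁴·A²
  (2) [s⁻¹] · [kg⁻¹·m⁻²·s⁴·A²] = kg⁻¹·m⁻²·s³·A²
  (3) A·V⁻¹ = A·(J·C⁻¹)⁻¹ = kg⁻¹·m⁻²·s³·A²
  (4) S = Ω⁻¹ = kg⁻¹·m⁻²·s³·A²
All reduce to kg⁻¹·m⁻²·s³·A² except (1), which is kg⁻¹·m⁻²·s⁴·A².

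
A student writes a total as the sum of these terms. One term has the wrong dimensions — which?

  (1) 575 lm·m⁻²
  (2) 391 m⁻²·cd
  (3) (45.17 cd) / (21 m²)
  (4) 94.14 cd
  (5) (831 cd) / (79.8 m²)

(4)

Reduce each to base SI dimensions:
  (1) lm·m⁻² = cd·m⁻² = m⁻²·cd
  (2) cd·m⁻² = m⁻²·cd
  (3) [cd] / [m²] = m⁻²·cd
  (4) cd
  (5) [cd] / [m²] = m⁻²·cd
All reduce to m⁻²·cd except (4), which is cd.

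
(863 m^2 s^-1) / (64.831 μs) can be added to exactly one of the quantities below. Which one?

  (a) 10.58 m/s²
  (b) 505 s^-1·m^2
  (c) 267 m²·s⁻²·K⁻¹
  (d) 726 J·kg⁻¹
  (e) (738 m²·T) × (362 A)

Reference: [m²·s⁻¹] / [s] = m²·s⁻².
Each option:
  (a) m·s⁻²
  (b) m²·s⁻¹
  (c) m²·s⁻²·K⁻¹
  (d) J·kg⁻¹ = N·m·kg⁻¹ = m²·s⁻²  ← same
  (e) [kg·m²·s⁻²·A⁻¹] · [A] = kg·m²·s⁻²
Only (d) matches m²·s⁻².

(d)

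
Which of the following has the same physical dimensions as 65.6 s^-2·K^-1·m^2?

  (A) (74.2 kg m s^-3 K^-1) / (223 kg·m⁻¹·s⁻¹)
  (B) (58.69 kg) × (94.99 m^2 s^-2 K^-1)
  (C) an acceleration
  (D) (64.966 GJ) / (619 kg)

(A)

Reference: m²·s⁻²·K⁻¹.
Each option:
  (A) [kg·m·s⁻³·K⁻¹] / [kg·m⁻¹·s⁻¹] = m²·s⁻²·K⁻¹  ← same
  (B) [kg] · [m²·s⁻²·K⁻¹] = kg·m²·s⁻²·K⁻¹
  (C) [acceleration] = m·s⁻²
  (D) [kg·m²·s⁻²] / [kg] = m²·s⁻²
Only (A) matches m²·s⁻²·K⁻¹.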